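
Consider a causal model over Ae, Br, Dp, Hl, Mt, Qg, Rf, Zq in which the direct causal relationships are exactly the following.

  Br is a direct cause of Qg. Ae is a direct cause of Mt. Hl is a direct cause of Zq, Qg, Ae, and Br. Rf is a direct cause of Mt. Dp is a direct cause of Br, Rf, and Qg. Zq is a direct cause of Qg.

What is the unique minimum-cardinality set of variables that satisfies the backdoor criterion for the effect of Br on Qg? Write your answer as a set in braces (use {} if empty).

{Dp, Hl}

Variables eligible for adjustment (non-descendants of Br, excluding Br and Qg): {Ae, Dp, Hl, Mt, Rf, Zq}.
Backdoor paths from Br to Qg:
  P1: Br <- Dp -> Rf -> Mt <- Ae <- Hl -> Zq -> Qg
  P2: Br <- Dp -> Rf -> Mt <- Ae <- Hl -> Qg
  P3: Br <- Dp -> Qg
  P4: Br <- Hl -> Ae -> Mt <- Rf <- Dp -> Qg
  P5: Br <- Hl -> Zq -> Qg
  P6: Br <- Hl -> Qg
The empty set is not sufficient: P3 (Br <- Dp -> Qg) has no collider blocking it and no conditioned non-collider, so it is open.
Try {Dp, Hl}:
  P1: blocked at fork node Dp ∈ conditioning set.
  P2: blocked at fork node Dp ∈ conditioning set.
  P3: blocked at fork node Dp ∈ conditioning set.
  P4: blocked at fork node Hl ∈ conditioning set.
  P5: blocked at fork node Hl ∈ conditioning set.
  P6: blocked at fork node Hl ∈ conditioning set.
{Dp, Hl} contains no descendant of Br and blocks every backdoor path.
Every element of {Dp, Hl} is needed (dropping Dp leaves P3 open; dropping Hl leaves P5 open), so no proper subset is valid.
Among all size-2 subsets of the eligible variables, only {Dp, Hl} blocks every backdoor path, so it is the unique smallest valid adjustment set.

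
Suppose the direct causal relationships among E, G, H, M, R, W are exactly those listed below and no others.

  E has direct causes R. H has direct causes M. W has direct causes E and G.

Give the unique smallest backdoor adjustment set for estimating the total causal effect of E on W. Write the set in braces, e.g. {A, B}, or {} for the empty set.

Variables eligible for adjustment (non-descendants of E, excluding E and W): {G, H, M, R}.
Backdoor paths from E to W:
  (none)
With no backdoor paths the empty set already satisfies the criterion, and it is trivially minimal.

{}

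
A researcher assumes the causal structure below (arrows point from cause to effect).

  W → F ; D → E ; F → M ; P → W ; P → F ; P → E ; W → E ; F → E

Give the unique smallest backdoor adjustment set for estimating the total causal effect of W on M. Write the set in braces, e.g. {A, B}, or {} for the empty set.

Variables eligible for adjustment (non-descendants of W, excluding W and M): {D, P}.
Backdoor paths from W to M:
  P1: W <- P -> F -> M
  P2: W <- P -> E <- F -> M
The empty set is not sufficient: P1 (W <- P -> F -> M) has no collider blocking it and no conditioned non-collider, so it is open.
Try {P}:
  P1: blocked at fork node P ∈ conditioning set.
  P2: blocked at fork node P ∈ conditioning set.
{P} contains no descendant of W and blocks every backdoor path.
No other singleton works — e.g. {D} leaves P1 open — so {P} is the unique smallest valid adjustment set.

{P}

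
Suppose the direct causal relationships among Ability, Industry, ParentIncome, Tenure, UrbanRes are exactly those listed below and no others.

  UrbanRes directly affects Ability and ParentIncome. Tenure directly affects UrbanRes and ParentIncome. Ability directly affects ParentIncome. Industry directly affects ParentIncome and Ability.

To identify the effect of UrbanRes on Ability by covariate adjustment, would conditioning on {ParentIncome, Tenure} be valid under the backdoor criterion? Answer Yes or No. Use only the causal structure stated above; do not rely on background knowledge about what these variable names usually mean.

Backdoor paths from UrbanRes to Ability (paths whose first edge points into UrbanRes):
  P1: UrbanRes <- Tenure -> ParentIncome <- Industry -> Ability
  P2: UrbanRes <- Tenure -> ParentIncome <- Ability
Condition 1 (no descendant of UrbanRes in the set): FAILS — ParentIncome is a descendant of UrbanRes.
Condition 2 (every backdoor path blocked by {ParentIncome, Tenure}):
  P1: blocked at fork node Tenure ∈ conditioning set.
  P2: blocked at fork node Tenure ∈ conditioning set.
{ParentIncome, Tenure} does not satisfy the backdoor criterion.

No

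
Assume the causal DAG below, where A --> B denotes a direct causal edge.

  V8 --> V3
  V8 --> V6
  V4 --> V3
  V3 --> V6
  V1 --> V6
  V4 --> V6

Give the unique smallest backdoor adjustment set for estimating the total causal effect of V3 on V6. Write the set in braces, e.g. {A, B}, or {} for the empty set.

Variables eligible for adjustment (non-descendants of V3, excluding V3 and V6): {V1, V4, V8}.
Backdoor paths from V3 to V6:
  P1: V3 <- V4 -> V6
  P2: V3 <- V8 -> V6
The empty set is not sufficient: P1 (V3 <- V4 -> V6) has no collider blocking it and no conditioned non-collider, so it is open.
Try {V4, V8}:
  P1: blocked at fork node V4 ∈ conditioning set.
  P2: blocked at fork node V8 ∈ conditioning set.
{V4, V8} contains no descendant of V3 and blocks every backdoor path.
Every element of {V4, V8} is needed (dropping V4 leaves P1 open; dropping V8 leaves P2 open), so no proper subset is valid.
Among all size-2 subsets of the eligible variables, only {V4, V8} blocks every backdoor path, so it is the unique smallest valid adjustment set.

{V4, V8}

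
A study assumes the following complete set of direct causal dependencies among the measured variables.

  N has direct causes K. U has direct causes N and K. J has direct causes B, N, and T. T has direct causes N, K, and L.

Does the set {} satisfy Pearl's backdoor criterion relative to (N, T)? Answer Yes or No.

Backdoor paths from N to T (paths whose first edge points into N):
  P1: N <- K -> T
Condition 1 (no descendant of N in the set): holds — descendants of N are {J, T, U}; none are in {}.
Condition 2 (every backdoor path blocked by {}):
  P1: open — no interior node is in the conditioning set.
{} does not satisfy the backdoor criterion.

No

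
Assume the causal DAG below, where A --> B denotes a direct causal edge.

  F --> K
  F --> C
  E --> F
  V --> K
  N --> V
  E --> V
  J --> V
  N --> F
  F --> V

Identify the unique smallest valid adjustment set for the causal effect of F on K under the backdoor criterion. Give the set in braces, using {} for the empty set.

Variables eligible for adjustment (non-descendants of F, excluding F and K): {E, J, N}.
Backdoor paths from F to K:
  P1: F <- E -> V -> K
  P2: F <- N -> V -> K
The empty set is not sufficient: P1 (F <- E -> V -> K) has no collider blocking it and no conditioned non-collider, so it is open.
Try {E, N}:
  P1: blocked at fork node E ∈ conditioning set.
  P2: blocked at fork node N ∈ conditioning set.
{E, N} contains no descendant of F and blocks every backdoor path.
Every element of {E, N} is needed (dropping E leaves P1 open; dropping N leaves P2 open), so no proper subset is valid.
Among all size-2 subsets of the eligible variables, only {E, N} blocks every backdoor path, so it is the unique smallest valid adjustment set.

{E, N}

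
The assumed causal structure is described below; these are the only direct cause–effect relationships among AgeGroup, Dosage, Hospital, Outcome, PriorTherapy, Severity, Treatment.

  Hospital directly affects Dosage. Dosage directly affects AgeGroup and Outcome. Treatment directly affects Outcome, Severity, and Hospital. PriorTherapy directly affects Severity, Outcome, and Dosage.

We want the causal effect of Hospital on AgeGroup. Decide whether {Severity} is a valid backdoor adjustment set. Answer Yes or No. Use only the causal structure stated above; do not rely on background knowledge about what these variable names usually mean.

No

Backdoor paths from Hospital to AgeGroup (paths whose first edge points into Hospital):
  P1: Hospital <- Treatment -> Outcome <- PriorTherapy -> Dosage -> AgeGroup
  P2: Hospital <- Treatment -> Outcome <- Dosage -> AgeGroup
  P3: Hospital <- Treatment -> Severity <- PriorTherapy -> Dosage -> AgeGroup
  P4: Hospital <- Treatment -> Severity <- PriorTherapy -> Outcome <- Dosage -> AgeGroup
Condition 1 (no descendant of Hospital in the set): holds — descendants of Hospital are {AgeGroup, Dosage, Outcome}; none are in {Severity}.
Condition 2 (every backdoor path blocked by {Severity}):
  P1: blocked at collider Outcome (neither it nor any descendant is in the conditioning set).
  P2: blocked at collider Outcome (neither it nor any descendant is in the conditioning set).
  P3: open — collider(s) Severity are conditioned on (or have a conditioned descendant) and no non-collider on the path is in the set.
  P4: blocked at collider Outcome (neither it nor any descendant is in the conditioning set).
{Severity} does not satisfy the backdoor criterion.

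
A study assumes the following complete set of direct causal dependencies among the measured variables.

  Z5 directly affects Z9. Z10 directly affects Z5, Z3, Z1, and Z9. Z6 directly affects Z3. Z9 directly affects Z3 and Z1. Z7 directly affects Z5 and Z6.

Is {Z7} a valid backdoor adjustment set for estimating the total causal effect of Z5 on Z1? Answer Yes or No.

Backdoor paths from Z5 to Z1 (paths whose first edge points into Z5):
  P1: Z5 <- Z7 -> Z6 -> Z3 <- Z10 -> Z9 -> Z1
  P2: Z5 <- Z7 -> Z6 -> Z3 <- Z10 -> Z1
  P3: Z5 <- Z7 -> Z6 -> Z3 <- Z9 <- Z10 -> Z1
  P4: Z5 <- Z7 -> Z6 -> Z3 <- Z9 -> Z1
  P5: Z5 <- Z10 -> Z9 -> Z1
  P6: Z5 <- Z10 -> Z3 <- Z9 -> Z1
  P7: Z5 <- Z10 -> Z1
Condition 1 (no descendant of Z5 in the set): holds — descendants of Z5 are {Z1, Z3, Z9}; none are in {Z7}.
Condition 2 (every backdoor path blocked by {Z7}):
  P1: blocked at fork node Z7 ∈ conditioning set.
  P2: blocked at fork node Z7 ∈ conditioning set.
  P3: blocked at fork node Z7 ∈ conditioning set.
  P4: blocked at fork node Z7 ∈ conditioning set.
  P5: open — no interior node is in the conditioning set.
  P6: blocked at collider Z3 (neither it nor any descendant is in the conditioning set).
  P7: open — no interior node is in the conditioning set.
{Z7} does not satisfy the backdoor criterion.

No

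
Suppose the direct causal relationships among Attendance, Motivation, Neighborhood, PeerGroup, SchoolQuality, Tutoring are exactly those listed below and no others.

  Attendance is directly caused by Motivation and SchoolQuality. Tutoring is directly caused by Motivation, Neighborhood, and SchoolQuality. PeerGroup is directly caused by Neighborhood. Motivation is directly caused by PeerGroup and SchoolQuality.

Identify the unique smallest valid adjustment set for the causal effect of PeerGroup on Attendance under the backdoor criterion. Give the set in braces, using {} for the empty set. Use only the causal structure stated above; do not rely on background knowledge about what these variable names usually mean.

Variables eligible for adjustment (non-descendants of PeerGroup, excluding PeerGroup and Attendance): {Neighborhood, SchoolQuality}.
Backdoor paths from PeerGroup to Attendance:
  P1: PeerGroup <- Neighborhood -> Tutoring <- SchoolQuality -> Motivation -> Attendance
  P2: PeerGroup <- Neighborhood -> Tutoring <- SchoolQuality -> Attendance
  P3: PeerGroup <- Neighborhood -> Tutoring <- Motivation <- SchoolQuality -> Attendance
  P4: PeerGroup <- Neighborhood -> Tutoring <- Motivation -> Attendance
Each backdoor path contains an unconditioned collider, so every path is already blocked with the empty conditioning set:
  P1: blocked at collider Tutoring (neither it nor any descendant is in the conditioning set).
  P2: blocked at collider Tutoring (neither it nor any descendant is in the conditioning set).
  P3: blocked at collider Tutoring (neither it nor any descendant is in the conditioning set).
  P4: blocked at collider Tutoring (neither it nor any descendant is in the conditioning set).
The empty set is therefore the unique smallest valid set.

{}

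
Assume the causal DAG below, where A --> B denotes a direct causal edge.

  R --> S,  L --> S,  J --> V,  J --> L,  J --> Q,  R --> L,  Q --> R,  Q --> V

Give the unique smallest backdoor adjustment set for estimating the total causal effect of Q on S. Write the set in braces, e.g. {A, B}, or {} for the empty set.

Variables eligible for adjustment (non-descendants of Q, excluding Q and S): {J}.
Backdoor paths from Q to S:
  P1: Q <- J -> L <- R -> S
  P2: Q <- J -> L -> S
The empty set is not sufficient: P2 (Q <- J -> L -> S) has no collider blocking it and no conditioned non-collider, so it is open.
Try {J}:
  P1: blocked at fork node J ∈ conditioning set.
  P2: blocked at fork node J ∈ conditioning set.
{J} contains no descendant of Q and blocks every backdoor path.
{J} is the unique smallest valid adjustment set.

{J}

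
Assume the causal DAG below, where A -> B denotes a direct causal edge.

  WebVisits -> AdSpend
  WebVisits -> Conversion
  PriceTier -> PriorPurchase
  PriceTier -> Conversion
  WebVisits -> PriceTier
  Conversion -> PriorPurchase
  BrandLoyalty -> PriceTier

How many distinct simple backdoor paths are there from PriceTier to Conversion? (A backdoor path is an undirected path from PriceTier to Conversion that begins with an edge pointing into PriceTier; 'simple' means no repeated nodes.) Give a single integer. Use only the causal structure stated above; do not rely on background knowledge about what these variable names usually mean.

1

A backdoor path from PriceTier to Conversion is any simple undirected path whose first edge points into PriceTier (i.e. leaves PriceTier via a parent).
Parents of PriceTier: {BrandLoyalty, WebVisits}.
Enumerating:
  P1: PriceTier <- WebVisits -> Conversion
That exhausts the simple backdoor paths. Count: 1.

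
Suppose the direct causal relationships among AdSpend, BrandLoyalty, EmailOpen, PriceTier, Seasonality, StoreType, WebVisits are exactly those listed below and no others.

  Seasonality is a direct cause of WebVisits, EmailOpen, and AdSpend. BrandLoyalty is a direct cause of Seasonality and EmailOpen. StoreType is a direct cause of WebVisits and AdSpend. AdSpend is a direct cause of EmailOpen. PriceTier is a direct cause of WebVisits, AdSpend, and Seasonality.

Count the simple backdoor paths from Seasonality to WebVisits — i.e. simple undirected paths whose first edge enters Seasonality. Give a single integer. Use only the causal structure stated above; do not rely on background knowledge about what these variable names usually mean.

4

A backdoor path from Seasonality to WebVisits is any simple undirected path whose first edge points into Seasonality (i.e. leaves Seasonality via a parent).
Parents of Seasonality: {BrandLoyalty, PriceTier}.
Enumerating:
  P1: Seasonality <- PriceTier -> AdSpend <- StoreType -> WebVisits
  P2: Seasonality <- PriceTier -> WebVisits
  P3: Seasonality <- BrandLoyalty -> EmailOpen <- AdSpend <- PriceTier -> WebVisits
  P4: Seasonality <- BrandLoyalty -> EmailOpen <- AdSpend <- StoreType -> WebVisits
That exhausts the simple backdoor paths. Count: 4.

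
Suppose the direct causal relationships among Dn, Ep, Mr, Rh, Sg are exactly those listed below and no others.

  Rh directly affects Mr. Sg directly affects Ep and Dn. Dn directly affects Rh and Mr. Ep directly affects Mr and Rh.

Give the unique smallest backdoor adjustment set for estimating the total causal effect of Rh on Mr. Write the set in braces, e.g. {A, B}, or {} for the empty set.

{Dn, Ep}

Variables eligible for adjustment (non-descendants of Rh, excluding Rh and Mr): {Dn, Ep, Sg}.
Backdoor paths from Rh to Mr:
  P1: Rh <- Dn <- Sg -> Ep -> Mr
  P2: Rh <- Dn -> Mr
  P3: Rh <- Ep <- Sg -> Dn -> Mr
  P4: Rh <- Ep -> Mr
The empty set is not sufficient: P1 (Rh <- Dn <- Sg -> Ep -> Mr) has no collider blocking it and no conditioned non-collider, so it is open.
Try {Dn, Ep}:
  P1: blocked at chain node Dn ∈ conditioning set.
  P2: blocked at fork node Dn ∈ conditioning set.
  P3: blocked at chain node Ep ∈ conditioning set.
  P4: blocked at fork node Ep ∈ conditioning set.
{Dn, Ep} contains no descendant of Rh and blocks every backdoor path.
Every element of {Dn, Ep} is needed (dropping Dn leaves P2 open; dropping Ep leaves P4 open), so no proper subset is valid.
Among all size-2 subsets of the eligible variables, only {Dn, Ep} blocks every backdoor path, so it is the unique smallest valid adjustment set.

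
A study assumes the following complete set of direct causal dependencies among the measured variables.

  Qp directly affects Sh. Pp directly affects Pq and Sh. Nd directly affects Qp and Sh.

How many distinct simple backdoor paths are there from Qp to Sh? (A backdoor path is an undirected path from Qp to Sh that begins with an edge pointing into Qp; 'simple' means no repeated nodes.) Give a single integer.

1

A backdoor path from Qp to Sh is any simple undirected path whose first edge points into Qp (i.e. leaves Qp via a parent).
Parents of Qp: {Nd}.
Enumerating:
  P1: Qp <- Nd -> Sh
That exhausts the simple backdoor paths. Count: 1.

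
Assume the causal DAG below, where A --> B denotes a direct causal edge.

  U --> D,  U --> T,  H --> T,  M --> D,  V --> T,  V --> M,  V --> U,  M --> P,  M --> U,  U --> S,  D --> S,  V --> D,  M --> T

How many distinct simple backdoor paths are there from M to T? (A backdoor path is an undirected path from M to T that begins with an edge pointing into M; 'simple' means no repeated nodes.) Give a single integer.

4

A backdoor path from M to T is any simple undirected path whose first edge points into M (i.e. leaves M via a parent).
Parents of M: {V}.
Enumerating:
  P1: M <- V -> U -> T
  P2: M <- V -> T
  P3: M <- V -> D <- U -> T
  P4: M <- V -> D -> S <- U -> T
That exhausts the simple backdoor paths. Count: 4.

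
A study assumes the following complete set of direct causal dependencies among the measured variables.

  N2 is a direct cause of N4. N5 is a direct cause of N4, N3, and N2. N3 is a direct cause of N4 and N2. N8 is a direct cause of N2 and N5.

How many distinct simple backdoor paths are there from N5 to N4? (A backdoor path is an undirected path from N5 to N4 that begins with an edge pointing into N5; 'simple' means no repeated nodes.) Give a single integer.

2

A backdoor path from N5 to N4 is any simple undirected path whose first edge points into N5 (i.e. leaves N5 via a parent).
Parents of N5: {N8}.
Enumerating:
  P1: N5 <- N8 -> N2 <- N3 -> N4
  P2: N5 <- N8 -> N2 -> N4
That exhausts the simple backdoor paths. Count: 2.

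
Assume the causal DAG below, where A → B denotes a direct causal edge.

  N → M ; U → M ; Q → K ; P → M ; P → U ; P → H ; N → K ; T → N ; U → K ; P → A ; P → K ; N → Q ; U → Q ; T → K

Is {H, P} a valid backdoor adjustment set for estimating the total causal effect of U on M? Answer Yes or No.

Backdoor paths from U to M (paths whose first edge points into U):
  P1: U <- P -> M
  P2: U <- P -> K <- T -> N -> M
  P3: U <- P -> K <- N -> M
  P4: U <- P -> K <- Q <- N -> M
Condition 1 (no descendant of U in the set): holds — descendants of U are {K, M, Q}; none are in {H, P}.
Condition 2 (every backdoor path blocked by {H, P}):
  P1: blocked at fork node P ∈ conditioning set.
  P2: blocked at fork node P ∈ conditioning set.
  P3: blocked at fork node P ∈ conditioning set.
  P4: blocked at fork node P ∈ conditioning set.
{H, P} satisfies the backdoor criterion.

Yes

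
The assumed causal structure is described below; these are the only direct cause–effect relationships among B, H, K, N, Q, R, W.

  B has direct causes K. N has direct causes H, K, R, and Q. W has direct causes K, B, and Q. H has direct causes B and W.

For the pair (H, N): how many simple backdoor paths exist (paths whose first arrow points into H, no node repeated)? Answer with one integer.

7

A backdoor path from H to N is any simple undirected path whose first edge points into H (i.e. leaves H via a parent).
Parents of H: {B, W}.
Enumerating:
  P1: H <- B <- K -> W <- Q -> N
  P2: H <- B <- K -> N
  P3: H <- B -> W <- K -> N
  P4: H <- B -> W <- Q -> N
  P5: H <- W <- K -> N
  P6: H <- W <- B <- K -> N
  P7: H <- W <- Q -> N
That exhausts the simple backdoor paths. Count: 7.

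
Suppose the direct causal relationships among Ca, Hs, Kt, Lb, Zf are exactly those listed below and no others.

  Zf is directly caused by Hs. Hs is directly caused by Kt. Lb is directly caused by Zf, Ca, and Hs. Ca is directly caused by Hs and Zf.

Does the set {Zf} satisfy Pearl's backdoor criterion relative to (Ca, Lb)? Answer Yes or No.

Backdoor paths from Ca to Lb (paths whose first edge points into Ca):
  P1: Ca <- Hs -> Zf -> Lb
  P2: Ca <- Hs -> Lb
  P3: Ca <- Zf <- Hs -> Lb
  P4: Ca <- Zf -> Lb
Condition 1 (no descendant of Ca in the set): holds — descendants of Ca are {Lb}; none are in {Zf}.
Condition 2 (every backdoor path blocked by {Zf}):
  P1: blocked at chain node Zf ∈ conditioning set.
  P2: open — no interior node is in the conditioning set.
  P3: blocked at chain node Zf ∈ conditioning set.
  P4: blocked at fork node Zf ∈ conditioning set.
{Zf} does not satisfy the backdoor criterion.

No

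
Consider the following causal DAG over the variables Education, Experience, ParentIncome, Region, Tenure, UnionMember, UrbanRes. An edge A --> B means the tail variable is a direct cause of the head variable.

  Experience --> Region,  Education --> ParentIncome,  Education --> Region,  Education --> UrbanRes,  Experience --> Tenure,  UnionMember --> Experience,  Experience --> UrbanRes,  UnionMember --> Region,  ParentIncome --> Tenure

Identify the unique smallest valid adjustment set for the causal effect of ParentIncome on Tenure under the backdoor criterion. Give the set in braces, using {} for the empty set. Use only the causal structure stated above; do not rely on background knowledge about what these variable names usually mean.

{}

Variables eligible for adjustment (non-descendants of ParentIncome, excluding ParentIncome and Tenure): {Education, Experience, Region, UnionMember, UrbanRes}.
Backdoor paths from ParentIncome to Tenure:
  P1: ParentIncome <- Education -> Region <- UnionMember -> Experience -> Tenure
  P2: ParentIncome <- Education -> Region <- Experience -> Tenure
  P3: ParentIncome <- Education -> UrbanRes <- Experience -> Tenure
Each backdoor path contains an unconditioned collider, so every path is already blocked with the empty conditioning set:
  P1: blocked at collider Region (neither it nor any descendant is in the conditioning set).
  P2: blocked at collider Region (neither it nor any descendant is in the conditioning set).
  P3: blocked at collider UrbanRes (neither it nor any descendant is in the conditioning set).
The empty set is therefore the unique smallest valid set.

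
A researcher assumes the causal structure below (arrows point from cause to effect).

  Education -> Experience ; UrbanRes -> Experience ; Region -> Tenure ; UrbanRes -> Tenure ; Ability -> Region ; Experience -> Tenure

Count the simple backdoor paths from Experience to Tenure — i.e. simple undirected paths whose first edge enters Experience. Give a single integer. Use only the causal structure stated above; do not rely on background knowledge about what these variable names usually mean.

A backdoor path from Experience to Tenure is any simple undirected path whose first edge points into Experience (i.e. leaves Experience via a parent).
Parents of Experience: {Education, UrbanRes}.
Enumerating:
  P1: Experience <- UrbanRes -> Tenure
That exhausts the simple backdoor paths. Count: 1.

1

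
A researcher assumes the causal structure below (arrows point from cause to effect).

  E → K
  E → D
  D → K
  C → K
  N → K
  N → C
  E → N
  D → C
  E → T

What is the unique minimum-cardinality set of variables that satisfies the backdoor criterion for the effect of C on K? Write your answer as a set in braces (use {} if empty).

{D, N}

Variables eligible for adjustment (non-descendants of C, excluding C and K): {D, E, N, T}.
Backdoor paths from C to K:
  P1: C <- N <- E -> D -> K
  P2: C <- N <- E -> K
  P3: C <- N -> K
  P4: C <- D <- E -> N -> K
  P5: C <- D <- E -> K
  P6: C <- D -> K
The empty set is not sufficient: P1 (C <- N <- E -> D -> K) has no collider blocking it and no conditioned non-collider, so it is open.
Try {D, N}:
  P1: blocked at chain node N ∈ conditioning set.
  P2: blocked at chain node N ∈ conditioning set.
  P3: blocked at fork node N ∈ conditioning set.
  P4: blocked at chain node D ∈ conditioning set.
  P5: blocked at chain node D ∈ conditioning set.
  P6: blocked at fork node D ∈ conditioning set.
{D, N} contains no descendant of C and blocks every backdoor path.
Every element of {D, N} is needed (dropping D leaves P5 open; dropping N leaves P2 open), so no proper subset is valid.
Among all size-2 subsets of the eligible variables, only {D, N} blocks every backdoor path, so it is the unique smallest valid adjustment set.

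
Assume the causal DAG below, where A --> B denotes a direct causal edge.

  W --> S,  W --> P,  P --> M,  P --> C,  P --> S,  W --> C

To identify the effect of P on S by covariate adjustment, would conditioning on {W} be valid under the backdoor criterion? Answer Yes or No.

Backdoor paths from P to S (paths whose first edge points into P):
  P1: P <- W -> S
Condition 1 (no descendant of P in the set): holds — descendants of P are {C, M, S}; none are in {W}.
Condition 2 (every backdoor path blocked by {W}):
  P1: blocked at fork node W ∈ conditioning set.
{W} satisfies the backdoor criterion.

Yes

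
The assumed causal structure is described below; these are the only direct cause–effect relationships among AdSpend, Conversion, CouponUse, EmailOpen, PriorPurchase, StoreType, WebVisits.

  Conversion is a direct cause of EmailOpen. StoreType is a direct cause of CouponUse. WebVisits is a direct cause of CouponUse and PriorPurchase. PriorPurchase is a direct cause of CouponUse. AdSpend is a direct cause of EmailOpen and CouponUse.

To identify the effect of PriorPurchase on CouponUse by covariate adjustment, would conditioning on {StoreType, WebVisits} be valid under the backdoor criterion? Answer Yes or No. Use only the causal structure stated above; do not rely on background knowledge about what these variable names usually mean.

Backdoor paths from PriorPurchase to CouponUse (paths whose first edge points into PriorPurchase):
  P1: PriorPurchase <- WebVisits -> CouponUse
Condition 1 (no descendant of PriorPurchase in the set): holds — descendants of PriorPurchase are {CouponUse}; none are in {StoreType, WebVisits}.
Condition 2 (every backdoor path blocked by {StoreType, WebVisits}):
  P1: blocked at fork node WebVisits ∈ conditioning set.
{StoreType, WebVisits} satisfies the backdoor criterion.

Yes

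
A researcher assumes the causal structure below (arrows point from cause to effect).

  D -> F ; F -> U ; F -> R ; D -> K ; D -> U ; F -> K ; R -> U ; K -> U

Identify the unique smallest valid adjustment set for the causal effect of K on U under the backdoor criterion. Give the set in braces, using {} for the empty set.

{D, F}

Variables eligible for adjustment (non-descendants of K, excluding K and U): {D, F, R}.
Backdoor paths from K to U:
  P1: K <- D -> F -> R -> U
  P2: K <- D -> F -> U
  P3: K <- D -> U
  P4: K <- F <- D -> U
  P5: K <- F -> R -> U
  P6: K <- F -> U
The empty set is not sufficient: P1 (K <- D -> F -> R -> U) has no collider blocking it and no conditioned non-collider, so it is open.
Try {D, F}:
  P1: blocked at fork node D ∈ conditioning set.
  P2: blocked at fork node D ∈ conditioning set.
  P3: blocked at fork node D ∈ conditioning set.
  P4: blocked at chain node F ∈ conditioning set.
  P5: blocked at fork node F ∈ conditioning set.
  P6: blocked at fork node F ∈ conditioning set.
{D, F} contains no descendant of K and blocks every backdoor path.
Every element of {D, F} is needed (dropping D leaves P3 open; dropping F leaves P5 open), so no proper subset is valid.
Among all size-2 subsets of the eligible variables, only {D, F} blocks every backdoor path, so it is the unique smallest valid adjustment set.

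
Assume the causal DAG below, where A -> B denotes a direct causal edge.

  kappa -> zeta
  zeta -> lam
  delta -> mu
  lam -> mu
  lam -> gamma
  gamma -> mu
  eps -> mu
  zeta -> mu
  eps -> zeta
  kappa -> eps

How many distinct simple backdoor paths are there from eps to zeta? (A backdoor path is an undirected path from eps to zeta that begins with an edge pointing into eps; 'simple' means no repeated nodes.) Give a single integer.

A backdoor path from eps to zeta is any simple undirected path whose first edge points into eps (i.e. leaves eps via a parent).
Parents of eps: {kappa}.
Enumerating:
  P1: eps <- kappa -> zeta
That exhausts the simple backdoor paths. Count: 1.

1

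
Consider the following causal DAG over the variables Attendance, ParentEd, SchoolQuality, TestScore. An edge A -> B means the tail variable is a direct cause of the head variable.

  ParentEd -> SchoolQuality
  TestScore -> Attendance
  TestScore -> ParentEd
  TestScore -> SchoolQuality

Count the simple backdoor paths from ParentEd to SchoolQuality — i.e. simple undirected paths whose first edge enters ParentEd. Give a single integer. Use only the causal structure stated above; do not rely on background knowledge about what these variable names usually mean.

1

A backdoor path from ParentEd to SchoolQuality is any simple undirected path whose first edge points into ParentEd (i.e. leaves ParentEd via a parent).
Parents of ParentEd: {TestScore}.
Enumerating:
  P1: ParentEd <- TestScore -> SchoolQuality
That exhausts the simple backdoor paths. Count: 1.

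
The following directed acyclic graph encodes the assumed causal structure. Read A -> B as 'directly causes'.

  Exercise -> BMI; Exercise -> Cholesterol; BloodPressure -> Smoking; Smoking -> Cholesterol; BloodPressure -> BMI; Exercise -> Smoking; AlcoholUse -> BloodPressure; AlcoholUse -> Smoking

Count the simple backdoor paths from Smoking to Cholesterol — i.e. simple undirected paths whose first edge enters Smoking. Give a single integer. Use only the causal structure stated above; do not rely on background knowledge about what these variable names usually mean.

3

A backdoor path from Smoking to Cholesterol is any simple undirected path whose first edge points into Smoking (i.e. leaves Smoking via a parent).
Parents of Smoking: {AlcoholUse, BloodPressure, Exercise}.
Enumerating:
  P1: Smoking <- Exercise -> Cholesterol
  P2: Smoking <- AlcoholUse -> BloodPressure -> BMI <- Exercise -> Cholesterol
  P3: Smoking <- BloodPressure -> BMI <- Exercise -> Cholesterol
That exhausts the simple backdoor paths. Count: 3.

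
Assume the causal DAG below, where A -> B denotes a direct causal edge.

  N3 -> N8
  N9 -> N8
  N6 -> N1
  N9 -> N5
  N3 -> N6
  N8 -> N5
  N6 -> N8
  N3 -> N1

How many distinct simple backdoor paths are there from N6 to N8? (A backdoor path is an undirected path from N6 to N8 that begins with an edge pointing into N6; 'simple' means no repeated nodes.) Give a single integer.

1

A backdoor path from N6 to N8 is any simple undirected path whose first edge points into N6 (i.e. leaves N6 via a parent).
Parents of N6: {N3}.
Enumerating:
  P1: N6 <- N3 -> N8
That exhausts the simple backdoor paths. Count: 1.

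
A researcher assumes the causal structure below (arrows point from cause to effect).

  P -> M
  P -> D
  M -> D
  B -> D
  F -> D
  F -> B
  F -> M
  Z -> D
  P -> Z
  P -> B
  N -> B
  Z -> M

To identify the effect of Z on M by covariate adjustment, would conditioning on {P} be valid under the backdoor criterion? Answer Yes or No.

Yes

Backdoor paths from Z to M (paths whose first edge points into Z):
  P1: Z <- P -> M
  P2: Z <- P -> B <- F -> M
  P3: Z <- P -> B <- F -> D <- M
  P4: Z <- P -> B -> D <- F -> M
  P5: Z <- P -> B -> D <- M
  P6: Z <- P -> D <- F -> M
  P7: Z <- P -> D <- M
  P8: Z <- P -> D <- B <- F -> M
Condition 1 (no descendant of Z in the set): holds — descendants of Z are {D, M}; none are in {P}.
Condition 2 (every backdoor path blocked by {P}):
  P1: blocked at fork node P ∈ conditioning set.
  P2: blocked at fork node P ∈ conditioning set.
  P3: blocked at fork node P ∈ conditioning set.
  P4: blocked at fork node P ∈ conditioning set.
  P5: blocked at fork node P ∈ conditioning set.
  P6: blocked at fork node P ∈ conditioning set.
  P7: blocked at fork node P ∈ conditioning set.
  P8: blocked at fork node P ∈ conditioning set.
{P} satisfies the backdoor criterion.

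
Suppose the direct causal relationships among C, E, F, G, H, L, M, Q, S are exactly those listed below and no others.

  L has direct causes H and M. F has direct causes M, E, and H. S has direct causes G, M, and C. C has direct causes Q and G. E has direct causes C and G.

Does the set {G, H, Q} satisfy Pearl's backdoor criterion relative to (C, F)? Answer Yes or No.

Backdoor paths from C to F (paths whose first edge points into C):
  P1: C <- G -> S <- M -> L <- H -> F
  P2: C <- G -> S <- M -> F
  P3: C <- G -> E -> F
Condition 1 (no descendant of C in the set): holds — descendants of C are {E, F, S}; none are in {G, H, Q}.
Condition 2 (every backdoor path blocked by {G, H, Q}):
  P1: blocked at fork node G ∈ conditioning set.
  P2: blocked at fork node G ∈ conditioning set.
  P3: blocked at fork node G ∈ conditioning set.
{G, H, Q} satisfies the backdoor criterion.

Yes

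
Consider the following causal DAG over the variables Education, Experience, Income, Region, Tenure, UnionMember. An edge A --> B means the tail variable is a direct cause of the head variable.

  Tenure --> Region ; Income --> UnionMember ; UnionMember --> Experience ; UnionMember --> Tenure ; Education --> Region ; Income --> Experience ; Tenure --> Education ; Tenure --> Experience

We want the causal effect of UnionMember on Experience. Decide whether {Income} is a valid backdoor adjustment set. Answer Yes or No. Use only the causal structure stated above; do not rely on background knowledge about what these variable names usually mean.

Yes

Backdoor paths from UnionMember to Experience (paths whose first edge points into UnionMember):
  P1: UnionMember <- Income -> Experience
Condition 1 (no descendant of UnionMember in the set): holds — descendants of UnionMember are {Education, Experience, Region, Tenure}; none are in {Income}.
Condition 2 (every backdoor path blocked by {Income}):
  P1: blocked at fork node Income ∈ conditioning set.
{Income} satisfies the backdoor criterion.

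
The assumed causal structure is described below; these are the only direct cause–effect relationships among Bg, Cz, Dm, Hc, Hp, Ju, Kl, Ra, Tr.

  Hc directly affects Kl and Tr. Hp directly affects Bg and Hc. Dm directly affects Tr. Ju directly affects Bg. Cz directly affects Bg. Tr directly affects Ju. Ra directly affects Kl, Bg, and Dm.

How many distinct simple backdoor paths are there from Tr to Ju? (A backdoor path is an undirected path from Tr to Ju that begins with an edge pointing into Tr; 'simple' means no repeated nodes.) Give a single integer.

4

A backdoor path from Tr to Ju is any simple undirected path whose first edge points into Tr (i.e. leaves Tr via a parent).
Parents of Tr: {Dm, Hc}.
Enumerating:
  P1: Tr <- Hc <- Hp -> Bg <- Ju
  P2: Tr <- Hc -> Kl <- Ra -> Bg <- Ju
  P3: Tr <- Dm <- Ra -> Kl <- Hc <- Hp -> Bg <- Ju
  P4: Tr <- Dm <- Ra -> Bg <- Ju
That exhausts the simple backdoor paths. Count: 4.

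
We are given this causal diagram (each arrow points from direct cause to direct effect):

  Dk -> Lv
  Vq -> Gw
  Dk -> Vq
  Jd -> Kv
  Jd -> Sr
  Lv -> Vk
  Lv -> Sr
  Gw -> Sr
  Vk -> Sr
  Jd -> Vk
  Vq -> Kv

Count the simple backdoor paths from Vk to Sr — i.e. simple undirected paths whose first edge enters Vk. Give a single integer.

A backdoor path from Vk to Sr is any simple undirected path whose first edge points into Vk (i.e. leaves Vk via a parent).
Parents of Vk: {Jd, Lv}.
Enumerating:
  P1: Vk <- Jd -> Kv <- Vq <- Dk -> Lv -> Sr
  P2: Vk <- Jd -> Kv <- Vq -> Gw -> Sr
  P3: Vk <- Jd -> Sr
  P4: Vk <- Lv <- Dk -> Vq -> Kv <- Jd -> Sr
  P5: Vk <- Lv <- Dk -> Vq -> Gw -> Sr
  P6: Vk <- Lv -> Sr
That exhausts the simple backdoor paths. Count: 6.

6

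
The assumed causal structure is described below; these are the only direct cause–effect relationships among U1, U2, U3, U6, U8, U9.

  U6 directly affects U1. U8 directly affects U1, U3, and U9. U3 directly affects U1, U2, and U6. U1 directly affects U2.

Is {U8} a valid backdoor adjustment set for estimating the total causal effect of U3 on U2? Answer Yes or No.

Backdoor paths from U3 to U2 (paths whose first edge points into U3):
  P1: U3 <- U8 -> U1 -> U2
Condition 1 (no descendant of U3 in the set): holds — descendants of U3 are {U1, U2, U6}; none are in {U8}.
Condition 2 (every backdoor path blocked by {U8}):
  P1: blocked at fork node U8 ∈ conditioning set.
{U8} satisfies the backdoor criterion.

Yes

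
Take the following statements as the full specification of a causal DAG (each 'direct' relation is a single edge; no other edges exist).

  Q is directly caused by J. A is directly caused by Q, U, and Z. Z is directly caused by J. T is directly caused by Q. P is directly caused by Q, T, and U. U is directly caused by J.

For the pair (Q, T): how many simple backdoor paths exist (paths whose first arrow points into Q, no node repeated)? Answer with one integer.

2

A backdoor path from Q to T is any simple undirected path whose first edge points into Q (i.e. leaves Q via a parent).
Parents of Q: {J}.
Enumerating:
  P1: Q <- J -> U -> P <- T
  P2: Q <- J -> Z -> A <- U -> P <- T
That exhausts the simple backdoor paths. Count: 2.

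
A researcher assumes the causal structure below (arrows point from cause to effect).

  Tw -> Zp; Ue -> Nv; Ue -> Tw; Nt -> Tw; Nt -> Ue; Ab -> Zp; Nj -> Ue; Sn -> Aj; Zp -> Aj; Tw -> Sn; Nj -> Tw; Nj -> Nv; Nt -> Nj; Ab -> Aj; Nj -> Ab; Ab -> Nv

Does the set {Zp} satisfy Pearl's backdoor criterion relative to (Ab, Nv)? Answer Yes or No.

Backdoor paths from Ab to Nv (paths whose first edge points into Ab):
  P1: Ab <- Nj <- Nt -> Ue -> Nv
  P2: Ab <- Nj <- Nt -> Tw <- Ue -> Nv
  P3: Ab <- Nj -> Ue -> Nv
  P4: Ab <- Nj -> Tw <- Nt -> Ue -> Nv
  P5: Ab <- Nj -> Tw <- Ue -> Nv
  P6: Ab <- Nj -> Nv
Condition 1 (no descendant of Ab in the set): FAILS — Zp is a descendant of Ab.
Condition 2 (every backdoor path blocked by {Zp}):
  P1: open — no interior node is in the conditioning set.
  P2: open — collider(s) Tw are conditioned on (or have a conditioned descendant) and no non-collider on the path is in the set.
  P3: open — no interior node is in the conditioning set.
  P4: open — collider(s) Tw are conditioned on (or have a conditioned descendant) and no non-collider on the path is in the set.
  P5: open — collider(s) Tw are conditioned on (or have a conditioned descendant) and no non-collider on the path is in the set.
  P6: open — no interior node is in the conditioning set.
{Zp} does not satisfy the backdoor criterion.

No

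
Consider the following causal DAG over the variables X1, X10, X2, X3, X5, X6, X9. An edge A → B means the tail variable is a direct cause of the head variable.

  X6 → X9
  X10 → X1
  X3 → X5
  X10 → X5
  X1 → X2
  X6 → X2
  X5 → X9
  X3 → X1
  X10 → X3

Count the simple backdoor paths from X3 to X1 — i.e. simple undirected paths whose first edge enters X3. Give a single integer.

2

A backdoor path from X3 to X1 is any simple undirected path whose first edge points into X3 (i.e. leaves X3 via a parent).
Parents of X3: {X10}.
Enumerating:
  P1: X3 <- X10 -> X1
  P2: X3 <- X10 -> X5 -> X9 <- X6 -> X2 <- X1
That exhausts the simple backdoor paths. Count: 2.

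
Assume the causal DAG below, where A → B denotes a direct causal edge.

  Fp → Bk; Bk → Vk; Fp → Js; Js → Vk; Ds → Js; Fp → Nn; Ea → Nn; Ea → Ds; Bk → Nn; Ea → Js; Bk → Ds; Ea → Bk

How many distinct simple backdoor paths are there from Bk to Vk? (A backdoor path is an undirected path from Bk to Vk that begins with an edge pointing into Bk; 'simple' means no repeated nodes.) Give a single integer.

6

A backdoor path from Bk to Vk is any simple undirected path whose first edge points into Bk (i.e. leaves Bk via a parent).
Parents of Bk: {Ea, Fp}.
Enumerating:
  P1: Bk <- Ea -> Ds -> Js -> Vk
  P2: Bk <- Ea -> Js -> Vk
  P3: Bk <- Ea -> Nn <- Fp -> Js -> Vk
  P4: Bk <- Fp -> Js -> Vk
  P5: Bk <- Fp -> Nn <- Ea -> Ds -> Js -> Vk
  P6: Bk <- Fp -> Nn <- Ea -> Js -> Vk
That exhausts the simple backdoor paths. Count: 6.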